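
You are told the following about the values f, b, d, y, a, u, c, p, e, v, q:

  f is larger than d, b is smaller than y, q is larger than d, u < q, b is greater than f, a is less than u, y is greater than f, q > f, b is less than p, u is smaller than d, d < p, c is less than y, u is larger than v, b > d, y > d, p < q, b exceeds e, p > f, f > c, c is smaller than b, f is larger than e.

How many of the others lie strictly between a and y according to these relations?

The relations place a below y. An element lies strictly between them when it is forced above a and also forced below y.
Above a: {u, d, f, b, p, q}. Below y: {c, v, u, e, d, f, b}.
Intersection: {u, d, f, b} — 4.

4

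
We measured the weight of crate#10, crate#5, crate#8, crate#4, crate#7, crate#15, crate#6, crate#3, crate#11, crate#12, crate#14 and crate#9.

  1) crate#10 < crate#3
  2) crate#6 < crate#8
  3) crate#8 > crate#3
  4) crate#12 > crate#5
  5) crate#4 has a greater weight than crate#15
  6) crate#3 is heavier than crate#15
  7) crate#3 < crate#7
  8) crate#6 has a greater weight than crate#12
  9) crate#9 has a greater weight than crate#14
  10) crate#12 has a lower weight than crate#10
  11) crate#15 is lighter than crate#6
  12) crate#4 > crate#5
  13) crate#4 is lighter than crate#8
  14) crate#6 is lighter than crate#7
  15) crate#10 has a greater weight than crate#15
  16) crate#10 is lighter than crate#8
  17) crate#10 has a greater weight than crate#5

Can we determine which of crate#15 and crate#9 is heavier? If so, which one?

Following every chain through crate#15: above crate#15 we get crate#4, crate#6, crate#10, crate#3, crate#8, crate#7.
crate#9 is not reached, and no chain runs the other way from crate#9 to crate#15.
So the given relations leave the order of crate#15 and crate#9 undetermined.

undetermined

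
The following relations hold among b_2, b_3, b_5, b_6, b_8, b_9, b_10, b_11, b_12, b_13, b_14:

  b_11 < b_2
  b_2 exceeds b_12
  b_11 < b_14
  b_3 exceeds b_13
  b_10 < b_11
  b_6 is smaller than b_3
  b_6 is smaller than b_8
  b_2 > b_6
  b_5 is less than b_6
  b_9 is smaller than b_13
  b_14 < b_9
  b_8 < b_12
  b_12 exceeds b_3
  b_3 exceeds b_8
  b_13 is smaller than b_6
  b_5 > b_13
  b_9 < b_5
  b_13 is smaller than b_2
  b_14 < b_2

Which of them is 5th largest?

b_6

The consecutive relations fix a unique order: b_10 < b_11 < b_14 < b_9 < b_13 < b_5 < b_6 < b_8 < b_3 < b_12 < b_2.
The 5th largest is b_6.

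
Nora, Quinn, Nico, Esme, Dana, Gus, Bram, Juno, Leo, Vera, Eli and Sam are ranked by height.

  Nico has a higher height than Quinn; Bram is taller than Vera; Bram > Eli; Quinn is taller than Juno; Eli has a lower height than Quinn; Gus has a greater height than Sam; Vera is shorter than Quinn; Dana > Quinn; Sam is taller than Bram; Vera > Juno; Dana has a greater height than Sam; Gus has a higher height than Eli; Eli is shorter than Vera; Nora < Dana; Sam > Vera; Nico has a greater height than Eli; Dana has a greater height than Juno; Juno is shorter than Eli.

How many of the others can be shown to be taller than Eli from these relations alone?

Directly above Eli: Vera, Quinn, Bram, Nico, Gus.
One step further: Sam, Dana (7 so far).
Nothing else is reachable above Eli; 7 in all.

7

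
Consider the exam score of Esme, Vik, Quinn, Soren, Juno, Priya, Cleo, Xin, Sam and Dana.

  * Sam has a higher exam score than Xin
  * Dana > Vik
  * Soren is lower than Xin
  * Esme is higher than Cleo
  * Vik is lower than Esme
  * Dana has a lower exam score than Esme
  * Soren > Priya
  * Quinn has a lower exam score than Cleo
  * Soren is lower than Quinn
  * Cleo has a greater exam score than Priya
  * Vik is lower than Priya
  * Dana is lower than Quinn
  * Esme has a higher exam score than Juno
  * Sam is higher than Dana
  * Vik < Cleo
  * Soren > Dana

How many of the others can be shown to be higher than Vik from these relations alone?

The elements the relations force above Vik are Priya, Dana, Soren, Quinn, Cleo, Xin, Esme, Sam — no chain reaches any other.
That is 8.

8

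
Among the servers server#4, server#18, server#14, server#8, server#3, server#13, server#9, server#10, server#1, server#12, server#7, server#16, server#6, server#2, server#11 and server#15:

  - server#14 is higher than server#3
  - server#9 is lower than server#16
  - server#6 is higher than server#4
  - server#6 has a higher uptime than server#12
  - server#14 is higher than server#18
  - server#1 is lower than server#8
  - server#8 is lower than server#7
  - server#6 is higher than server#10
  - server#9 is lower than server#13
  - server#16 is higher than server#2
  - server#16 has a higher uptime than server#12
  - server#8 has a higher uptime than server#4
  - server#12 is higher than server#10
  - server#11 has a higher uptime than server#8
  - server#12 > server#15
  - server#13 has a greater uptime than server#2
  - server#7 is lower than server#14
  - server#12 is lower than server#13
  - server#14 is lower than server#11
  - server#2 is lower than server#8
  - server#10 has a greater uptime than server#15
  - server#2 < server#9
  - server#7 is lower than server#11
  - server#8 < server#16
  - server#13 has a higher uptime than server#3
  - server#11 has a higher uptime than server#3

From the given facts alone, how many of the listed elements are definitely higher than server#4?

6

Directly above server#4: server#8, server#6.
One step further: server#7, server#16, server#11 (5 so far).
One step further: server#14 (6 so far).
Nothing else is reachable above server#4; 6 in all.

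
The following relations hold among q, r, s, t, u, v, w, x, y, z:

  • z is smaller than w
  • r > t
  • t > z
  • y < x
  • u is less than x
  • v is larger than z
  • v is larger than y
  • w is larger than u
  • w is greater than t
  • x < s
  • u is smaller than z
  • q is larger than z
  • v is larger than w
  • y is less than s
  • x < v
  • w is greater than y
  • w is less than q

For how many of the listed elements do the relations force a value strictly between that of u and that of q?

3

Chaining upward from u reaches: z, x, t, w, r, v, s.
Chaining downward from q reaches: y, z, t, w.
Strictly between u and q are those in both lists: z, t, w — 3 elements.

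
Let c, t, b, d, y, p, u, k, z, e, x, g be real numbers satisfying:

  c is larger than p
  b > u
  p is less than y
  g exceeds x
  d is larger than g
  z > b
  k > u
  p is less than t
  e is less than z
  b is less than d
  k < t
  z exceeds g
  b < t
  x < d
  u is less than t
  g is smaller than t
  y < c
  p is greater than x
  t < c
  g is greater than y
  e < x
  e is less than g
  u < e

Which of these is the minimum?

u

Chaining upward from u: directly above it, k, b, e, t; then x, g, d, c, z; then p; then y.
That covers every other element, and nothing is given below u, so u is the minimum.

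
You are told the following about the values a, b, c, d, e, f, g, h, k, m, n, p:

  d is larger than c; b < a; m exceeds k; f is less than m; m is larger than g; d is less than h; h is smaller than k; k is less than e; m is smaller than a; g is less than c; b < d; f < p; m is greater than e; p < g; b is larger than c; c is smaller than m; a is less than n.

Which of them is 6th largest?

Piecing the relations together gives one ordering: f < p < g < c < b < d < h < k < e < m < a < n.
The 6th largest is h.

h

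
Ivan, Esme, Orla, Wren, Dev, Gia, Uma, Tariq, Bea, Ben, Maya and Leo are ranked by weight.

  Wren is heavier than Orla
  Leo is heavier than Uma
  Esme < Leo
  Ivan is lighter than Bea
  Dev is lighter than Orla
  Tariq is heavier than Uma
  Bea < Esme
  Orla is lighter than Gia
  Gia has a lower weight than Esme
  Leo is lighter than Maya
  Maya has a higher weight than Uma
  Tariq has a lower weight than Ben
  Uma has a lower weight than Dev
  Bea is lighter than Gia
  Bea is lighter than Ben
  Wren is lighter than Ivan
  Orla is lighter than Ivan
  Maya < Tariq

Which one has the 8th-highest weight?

Chaining the given pairs: Uma < Dev < Orla < Wren < Ivan < Bea < Gia < Esme < Leo < Maya < Tariq < Ben.
Counting 8 from the largest end gives Ivan.

Ivan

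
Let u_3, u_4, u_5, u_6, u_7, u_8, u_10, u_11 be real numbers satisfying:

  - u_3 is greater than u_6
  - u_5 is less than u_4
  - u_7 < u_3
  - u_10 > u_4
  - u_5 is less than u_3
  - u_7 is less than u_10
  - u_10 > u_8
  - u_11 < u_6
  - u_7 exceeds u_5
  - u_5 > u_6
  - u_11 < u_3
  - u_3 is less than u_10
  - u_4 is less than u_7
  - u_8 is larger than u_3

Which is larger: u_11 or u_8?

Link the given pairs in sequence: u_11 < u_6; u_6 < u_5; u_5 < u_4; u_4 < u_7; u_7 < u_3; u_3 < u_8.
Together: u_11 < u_6 < u_5 < u_4 < u_7 < u_3 < u_8.
So u_11 < u_8; u_8 is the larger of the two.

u_8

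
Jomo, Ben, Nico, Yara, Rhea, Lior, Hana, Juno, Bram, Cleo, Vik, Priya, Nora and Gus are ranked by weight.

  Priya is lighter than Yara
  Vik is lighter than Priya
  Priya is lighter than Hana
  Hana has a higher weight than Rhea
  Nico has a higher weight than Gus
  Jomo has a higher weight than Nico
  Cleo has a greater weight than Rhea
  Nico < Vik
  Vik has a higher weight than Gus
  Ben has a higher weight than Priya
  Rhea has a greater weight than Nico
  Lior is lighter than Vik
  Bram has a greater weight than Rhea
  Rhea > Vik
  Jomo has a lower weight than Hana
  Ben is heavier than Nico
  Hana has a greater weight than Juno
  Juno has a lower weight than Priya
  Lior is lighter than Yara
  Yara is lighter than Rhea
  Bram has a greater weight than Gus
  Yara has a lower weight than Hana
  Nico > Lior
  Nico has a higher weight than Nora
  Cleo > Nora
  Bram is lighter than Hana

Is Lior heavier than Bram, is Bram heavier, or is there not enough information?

Chaining the given relations: Lior < Nico < Vik < Priya < Yara < Rhea < Bram.
So Bram is heavier.

Bram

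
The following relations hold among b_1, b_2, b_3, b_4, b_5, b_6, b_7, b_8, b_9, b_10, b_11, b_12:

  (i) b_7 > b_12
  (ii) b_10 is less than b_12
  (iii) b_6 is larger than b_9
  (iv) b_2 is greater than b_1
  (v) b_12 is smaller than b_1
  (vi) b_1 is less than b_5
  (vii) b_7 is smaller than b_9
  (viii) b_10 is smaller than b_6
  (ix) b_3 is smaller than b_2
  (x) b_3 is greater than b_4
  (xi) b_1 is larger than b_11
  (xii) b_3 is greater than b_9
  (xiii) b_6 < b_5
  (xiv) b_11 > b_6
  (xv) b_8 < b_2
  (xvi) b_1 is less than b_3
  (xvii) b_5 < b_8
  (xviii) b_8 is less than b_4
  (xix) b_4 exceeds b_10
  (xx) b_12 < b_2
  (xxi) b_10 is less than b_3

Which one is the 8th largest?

b_6

Chaining the given pairs: b_10 < b_12 < b_7 < b_9 < b_6 < b_11 < b_1 < b_5 < b_8 < b_4 < b_3 < b_2.
Counting 8 from the largest end gives b_6.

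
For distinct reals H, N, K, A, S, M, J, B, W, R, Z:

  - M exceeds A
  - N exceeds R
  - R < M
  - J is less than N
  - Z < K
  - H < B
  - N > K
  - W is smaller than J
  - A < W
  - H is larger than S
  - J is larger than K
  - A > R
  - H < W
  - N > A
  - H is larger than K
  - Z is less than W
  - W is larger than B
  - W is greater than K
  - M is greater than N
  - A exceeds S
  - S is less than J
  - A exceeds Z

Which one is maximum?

M

Chaining downward from M: directly below it, R, A, N; then Z, S, K, J; then W; then H, B.
That covers every other element, and nothing is given above M, so M is the maximum.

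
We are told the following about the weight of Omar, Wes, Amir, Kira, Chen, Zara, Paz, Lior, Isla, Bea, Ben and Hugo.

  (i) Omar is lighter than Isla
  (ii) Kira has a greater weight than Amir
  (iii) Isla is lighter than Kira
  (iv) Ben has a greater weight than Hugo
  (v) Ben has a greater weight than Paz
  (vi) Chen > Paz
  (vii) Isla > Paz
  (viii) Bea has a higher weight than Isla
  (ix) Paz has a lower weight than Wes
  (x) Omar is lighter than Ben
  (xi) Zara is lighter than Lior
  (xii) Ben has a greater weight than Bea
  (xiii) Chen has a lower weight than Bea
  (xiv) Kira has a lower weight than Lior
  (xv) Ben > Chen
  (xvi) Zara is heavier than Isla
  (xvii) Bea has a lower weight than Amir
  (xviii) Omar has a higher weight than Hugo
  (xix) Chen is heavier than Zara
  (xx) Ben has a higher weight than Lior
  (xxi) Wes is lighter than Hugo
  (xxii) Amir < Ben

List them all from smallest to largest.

Nothing is placed below Paz, so it is least; from there Paz < Wes; Wes < Hugo; Hugo < Omar; Omar < Isla; Isla < Zara; Zara < Chen; Chen < Bea; Bea < Amir; Amir < Kira; Kira < Lior; Lior < Ben, each given directly.

Paz < Wes < Hugo < Omar < Isla < Zara < Chen < Bea < Amir < Kira < Lior < Ben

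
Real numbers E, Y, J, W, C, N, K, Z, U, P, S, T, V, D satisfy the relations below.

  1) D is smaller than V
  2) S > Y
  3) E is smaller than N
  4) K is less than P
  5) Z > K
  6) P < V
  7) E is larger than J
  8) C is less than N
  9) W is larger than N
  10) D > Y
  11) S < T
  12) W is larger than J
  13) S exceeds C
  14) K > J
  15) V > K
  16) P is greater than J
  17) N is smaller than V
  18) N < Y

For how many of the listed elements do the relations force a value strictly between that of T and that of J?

4

Chaining upward from J reaches: K, E, Z, N, Y, S, D, W, P, V.
Chaining downward from T reaches: E, C, N, Y, S.
Strictly between J and T are those in both lists: E, N, Y, S — 4 elements.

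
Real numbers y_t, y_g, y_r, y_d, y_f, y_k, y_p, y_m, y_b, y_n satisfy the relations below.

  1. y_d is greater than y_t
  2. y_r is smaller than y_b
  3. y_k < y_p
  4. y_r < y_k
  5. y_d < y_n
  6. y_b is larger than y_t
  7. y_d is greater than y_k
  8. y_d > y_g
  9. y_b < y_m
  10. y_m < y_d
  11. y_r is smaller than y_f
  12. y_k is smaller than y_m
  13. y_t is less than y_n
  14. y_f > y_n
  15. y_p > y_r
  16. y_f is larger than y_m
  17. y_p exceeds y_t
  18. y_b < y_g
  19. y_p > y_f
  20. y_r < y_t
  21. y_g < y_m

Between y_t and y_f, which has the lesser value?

y_t

Link the given pairs in sequence: y_t < y_b; y_b < y_g; y_g < y_m; y_m < y_d; y_d < y_n; y_n < y_f.
Together: y_t < y_b < y_g < y_m < y_d < y_n < y_f.
So y_t < y_f; y_t is the smaller of the two.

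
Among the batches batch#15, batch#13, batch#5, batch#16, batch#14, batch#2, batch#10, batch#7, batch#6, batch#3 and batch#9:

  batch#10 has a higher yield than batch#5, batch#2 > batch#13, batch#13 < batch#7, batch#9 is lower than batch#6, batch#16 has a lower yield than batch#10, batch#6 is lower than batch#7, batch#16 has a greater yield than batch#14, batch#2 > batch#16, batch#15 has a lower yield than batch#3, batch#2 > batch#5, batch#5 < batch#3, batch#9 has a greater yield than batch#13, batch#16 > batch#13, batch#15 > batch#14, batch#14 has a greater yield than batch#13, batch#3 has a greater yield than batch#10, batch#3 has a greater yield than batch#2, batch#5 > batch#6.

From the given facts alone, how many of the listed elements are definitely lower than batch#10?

The elements the relations force below batch#10 are batch#13, batch#14, batch#9, batch#16, batch#6, batch#5 — no chain reaches any other.
That is 6.

6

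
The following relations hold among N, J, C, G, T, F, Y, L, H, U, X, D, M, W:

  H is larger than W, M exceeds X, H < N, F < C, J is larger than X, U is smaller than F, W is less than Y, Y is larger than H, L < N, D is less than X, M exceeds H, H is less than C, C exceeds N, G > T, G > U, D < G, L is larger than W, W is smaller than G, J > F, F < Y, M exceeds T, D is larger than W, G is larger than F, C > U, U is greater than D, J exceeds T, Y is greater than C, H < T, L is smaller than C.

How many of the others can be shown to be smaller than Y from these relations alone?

Directly below Y: W, H, F, C.
One step further: L, N, U (7 so far).
One step further: D (8 so far).
No other element is forced below Y by the given relations, so the count is 8.

8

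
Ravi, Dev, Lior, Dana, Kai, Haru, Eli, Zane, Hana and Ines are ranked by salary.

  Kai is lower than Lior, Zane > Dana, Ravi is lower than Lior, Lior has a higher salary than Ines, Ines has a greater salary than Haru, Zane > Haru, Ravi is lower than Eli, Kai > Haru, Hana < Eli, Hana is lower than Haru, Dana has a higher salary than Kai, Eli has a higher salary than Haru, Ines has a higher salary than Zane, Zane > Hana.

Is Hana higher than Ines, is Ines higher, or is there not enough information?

Ines

Link the given pairs in sequence: Hana < Haru; Haru < Kai; Kai < Dana; Dana < Zane; Zane < Ines.
Chaining these gives Hana < Haru < Kai < Dana < Zane < Ines.
So Ines is higher.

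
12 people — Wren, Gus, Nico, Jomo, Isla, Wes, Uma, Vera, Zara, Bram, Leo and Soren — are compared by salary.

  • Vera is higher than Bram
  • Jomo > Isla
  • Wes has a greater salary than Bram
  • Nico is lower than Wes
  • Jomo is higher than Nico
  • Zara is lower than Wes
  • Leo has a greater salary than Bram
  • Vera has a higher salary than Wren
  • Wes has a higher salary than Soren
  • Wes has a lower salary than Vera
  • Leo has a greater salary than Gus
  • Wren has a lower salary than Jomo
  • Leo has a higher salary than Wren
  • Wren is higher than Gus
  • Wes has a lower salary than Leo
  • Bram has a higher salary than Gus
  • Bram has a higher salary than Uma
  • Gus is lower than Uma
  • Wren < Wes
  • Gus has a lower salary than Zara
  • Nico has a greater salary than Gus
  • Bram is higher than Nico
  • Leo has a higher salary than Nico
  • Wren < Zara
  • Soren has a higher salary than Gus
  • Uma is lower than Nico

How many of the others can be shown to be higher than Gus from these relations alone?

The elements the relations force above Gus are Uma, Nico, Soren, Wren, Bram, Zara, Wes, Vera, Jomo, Leo — no chain reaches any other.
That is 10.

10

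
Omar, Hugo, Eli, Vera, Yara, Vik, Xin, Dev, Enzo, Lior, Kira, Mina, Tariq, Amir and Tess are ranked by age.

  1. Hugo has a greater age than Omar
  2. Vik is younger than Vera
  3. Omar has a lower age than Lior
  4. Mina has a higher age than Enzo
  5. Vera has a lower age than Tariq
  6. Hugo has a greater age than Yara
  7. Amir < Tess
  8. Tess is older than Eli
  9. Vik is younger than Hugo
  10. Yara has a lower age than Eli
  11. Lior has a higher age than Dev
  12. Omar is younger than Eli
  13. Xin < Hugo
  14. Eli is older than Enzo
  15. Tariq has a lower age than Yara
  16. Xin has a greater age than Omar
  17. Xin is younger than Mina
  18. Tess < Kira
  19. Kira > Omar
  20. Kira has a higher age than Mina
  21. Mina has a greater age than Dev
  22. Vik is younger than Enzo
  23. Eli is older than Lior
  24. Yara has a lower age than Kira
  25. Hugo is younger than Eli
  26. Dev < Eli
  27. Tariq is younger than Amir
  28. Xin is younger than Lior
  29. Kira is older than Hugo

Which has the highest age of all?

Chaining downward from Kira: directly below it, Omar, Yara, Hugo, Tess, Mina; then Vik, Dev, Tariq, Xin, Amir, Enzo, Eli; then Vera, Lior.
That covers every other element, and nothing is given above Kira, so Kira is the highest age.

Kira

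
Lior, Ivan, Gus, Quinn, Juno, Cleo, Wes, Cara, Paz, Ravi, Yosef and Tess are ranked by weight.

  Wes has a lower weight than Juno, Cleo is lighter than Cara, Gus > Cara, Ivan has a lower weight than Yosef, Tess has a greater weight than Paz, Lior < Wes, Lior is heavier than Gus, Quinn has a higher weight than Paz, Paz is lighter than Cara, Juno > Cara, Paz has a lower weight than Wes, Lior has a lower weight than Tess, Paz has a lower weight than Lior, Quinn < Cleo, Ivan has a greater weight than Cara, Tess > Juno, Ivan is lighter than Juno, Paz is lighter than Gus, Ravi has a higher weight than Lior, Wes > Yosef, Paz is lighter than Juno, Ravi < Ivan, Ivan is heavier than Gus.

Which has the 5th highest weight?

Ivan

Chaining the given pairs: Paz < Quinn < Cleo < Cara < Gus < Lior < Ravi < Ivan < Yosef < Wes < Juno < Tess.
The 5th largest is Ivan.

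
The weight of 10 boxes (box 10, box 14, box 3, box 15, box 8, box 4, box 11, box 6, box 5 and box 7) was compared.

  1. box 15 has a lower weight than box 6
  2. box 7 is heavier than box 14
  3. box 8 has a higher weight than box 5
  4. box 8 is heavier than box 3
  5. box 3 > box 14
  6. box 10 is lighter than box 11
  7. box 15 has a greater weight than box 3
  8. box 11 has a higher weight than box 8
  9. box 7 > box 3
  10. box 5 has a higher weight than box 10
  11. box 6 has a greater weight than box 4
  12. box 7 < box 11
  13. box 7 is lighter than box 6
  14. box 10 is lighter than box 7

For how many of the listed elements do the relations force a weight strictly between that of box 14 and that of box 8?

1

The relations place box 14 below box 8. An element lies strictly between them when it is forced above box 14 and also forced below box 8.
Above box 14: {box 3, box 15, box 7, box 6, box 11}. Below box 8: {box 10, box 3, box 5}.
Intersection: {box 3} — 1.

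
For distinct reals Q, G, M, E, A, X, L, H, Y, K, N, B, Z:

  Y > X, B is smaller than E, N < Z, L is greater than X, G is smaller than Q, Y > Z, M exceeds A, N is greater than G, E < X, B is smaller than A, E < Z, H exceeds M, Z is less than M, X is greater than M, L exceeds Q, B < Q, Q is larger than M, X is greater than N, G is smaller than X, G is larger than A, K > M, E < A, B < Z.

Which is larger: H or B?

B < E and E < A give B < A.
With A < G: B < E < A < G.
With G < N: B < E < A < G < N.
Then N < Z extends the chain to Z.
With Z < M: B < E < A < G < N < Z < M.
Then M < H extends the chain to H.
So B < H; H is the larger of the two.

H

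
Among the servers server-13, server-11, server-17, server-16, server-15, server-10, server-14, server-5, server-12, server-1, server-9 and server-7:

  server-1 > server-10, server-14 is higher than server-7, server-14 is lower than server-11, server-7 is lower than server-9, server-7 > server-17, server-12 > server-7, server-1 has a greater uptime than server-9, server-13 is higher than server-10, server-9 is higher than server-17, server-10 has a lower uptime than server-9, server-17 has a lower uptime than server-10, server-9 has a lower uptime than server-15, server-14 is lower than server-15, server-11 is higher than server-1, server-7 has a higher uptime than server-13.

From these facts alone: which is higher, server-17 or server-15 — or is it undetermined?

server-17 < server-10 and server-10 < server-13 give server-17 < server-13.
With server-13 < server-7: server-17 < server-10 < server-13 < server-7.
With server-7 < server-9: server-17 < server-10 < server-13 < server-7 < server-9.
With server-9 < server-15: server-17 < server-10 < server-13 < server-7 < server-9 < server-15.
So server-15 is higher.

server-15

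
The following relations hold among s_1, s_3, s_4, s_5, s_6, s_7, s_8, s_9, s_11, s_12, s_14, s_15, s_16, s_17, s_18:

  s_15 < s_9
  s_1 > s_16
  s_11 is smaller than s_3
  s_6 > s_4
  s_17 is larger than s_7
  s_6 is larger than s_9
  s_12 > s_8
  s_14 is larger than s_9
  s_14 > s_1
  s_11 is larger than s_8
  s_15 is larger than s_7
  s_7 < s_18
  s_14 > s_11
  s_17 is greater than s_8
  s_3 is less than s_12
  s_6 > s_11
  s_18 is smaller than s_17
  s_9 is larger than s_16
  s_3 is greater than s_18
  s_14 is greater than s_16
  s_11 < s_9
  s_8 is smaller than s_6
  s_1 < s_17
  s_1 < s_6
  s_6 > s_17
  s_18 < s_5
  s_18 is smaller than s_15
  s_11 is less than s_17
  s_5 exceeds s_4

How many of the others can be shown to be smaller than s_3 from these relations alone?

4

Directly below s_3: s_18, s_11.
One step further: s_8, s_7 (4 so far).
Nothing else is reachable below s_3; 4 in all.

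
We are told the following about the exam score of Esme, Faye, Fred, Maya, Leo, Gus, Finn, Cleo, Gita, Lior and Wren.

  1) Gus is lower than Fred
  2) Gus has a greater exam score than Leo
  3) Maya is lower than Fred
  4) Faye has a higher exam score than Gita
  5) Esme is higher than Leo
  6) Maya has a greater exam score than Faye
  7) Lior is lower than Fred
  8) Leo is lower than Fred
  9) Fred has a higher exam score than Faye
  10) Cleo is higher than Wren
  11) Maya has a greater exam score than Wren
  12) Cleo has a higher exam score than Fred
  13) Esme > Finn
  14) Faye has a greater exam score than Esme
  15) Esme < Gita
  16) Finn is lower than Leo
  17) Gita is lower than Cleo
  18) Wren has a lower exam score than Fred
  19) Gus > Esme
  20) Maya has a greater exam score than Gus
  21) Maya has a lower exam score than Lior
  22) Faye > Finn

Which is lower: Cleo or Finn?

Finn

Finn < Leo and Leo < Esme give Finn < Esme.
Then Esme < Gita extends the chain to Gita.
With Gita < Faye: Finn < Leo < Esme < Gita < Faye.
Then Faye < Maya extends the chain to Maya.
With Maya < Fred: Finn < Leo < Esme < Gita < Faye < Maya < Fred.
Then Fred < Cleo extends the chain to Cleo.
So Finn < Cleo; Finn is the lower of the two.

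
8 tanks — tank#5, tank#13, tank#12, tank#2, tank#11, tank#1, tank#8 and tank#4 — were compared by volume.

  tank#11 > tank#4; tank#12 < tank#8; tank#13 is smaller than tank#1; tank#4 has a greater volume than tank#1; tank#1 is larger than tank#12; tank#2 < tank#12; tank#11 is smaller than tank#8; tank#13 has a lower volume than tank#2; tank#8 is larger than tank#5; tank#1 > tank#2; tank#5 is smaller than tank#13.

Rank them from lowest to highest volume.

tank#5 < tank#13 < tank#2 < tank#12 < tank#1 < tank#4 < tank#11 < tank#8

The consecutive links are each given: tank#5 < tank#13; tank#13 < tank#2; tank#2 < tank#12; tank#12 < tank#1; tank#1 < tank#4; tank#4 < tank#11; tank#11 < tank#8.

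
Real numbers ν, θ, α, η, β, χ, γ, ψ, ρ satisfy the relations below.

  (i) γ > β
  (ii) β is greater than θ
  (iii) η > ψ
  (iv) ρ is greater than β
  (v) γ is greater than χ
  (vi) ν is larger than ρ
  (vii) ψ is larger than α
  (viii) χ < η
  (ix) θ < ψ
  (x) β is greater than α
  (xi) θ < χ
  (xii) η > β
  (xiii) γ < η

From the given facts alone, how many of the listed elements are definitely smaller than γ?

Directly below γ: β, χ.
One step further: θ, α (4 so far).
No other element is forced below γ by the given relations, so the count is 4.

4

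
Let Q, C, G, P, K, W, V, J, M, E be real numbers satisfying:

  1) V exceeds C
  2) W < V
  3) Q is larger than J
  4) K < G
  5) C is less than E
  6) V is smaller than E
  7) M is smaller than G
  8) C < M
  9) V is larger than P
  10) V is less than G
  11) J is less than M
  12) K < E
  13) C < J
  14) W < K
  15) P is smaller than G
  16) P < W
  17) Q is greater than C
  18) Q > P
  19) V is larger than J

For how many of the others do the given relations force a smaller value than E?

6

Directly below E: K, C, V.
One step further: P, W, J (6 so far).
Nothing else is reachable below E; 6 in all.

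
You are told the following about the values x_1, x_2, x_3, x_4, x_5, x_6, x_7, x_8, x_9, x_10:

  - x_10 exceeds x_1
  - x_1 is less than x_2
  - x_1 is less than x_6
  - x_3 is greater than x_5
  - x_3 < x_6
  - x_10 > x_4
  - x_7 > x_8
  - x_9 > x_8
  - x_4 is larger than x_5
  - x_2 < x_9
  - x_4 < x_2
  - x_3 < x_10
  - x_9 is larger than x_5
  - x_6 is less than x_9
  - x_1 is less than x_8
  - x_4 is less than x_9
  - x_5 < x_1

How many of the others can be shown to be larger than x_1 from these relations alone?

The elements the relations force above x_1 are x_8, x_2, x_7, x_6, x_9, x_10 — no chain reaches any other.
That is 6.

6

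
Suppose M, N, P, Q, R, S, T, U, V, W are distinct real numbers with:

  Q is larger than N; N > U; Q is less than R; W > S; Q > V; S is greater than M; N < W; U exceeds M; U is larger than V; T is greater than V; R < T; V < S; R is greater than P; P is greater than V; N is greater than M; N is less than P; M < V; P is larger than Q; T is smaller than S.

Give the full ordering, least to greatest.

M < V < U < N < Q < P < R < T < S < W

The consecutive links are each given: M < V; V < U; U < N; N < Q; Q < P; P < R; R < T; T < S; S < W.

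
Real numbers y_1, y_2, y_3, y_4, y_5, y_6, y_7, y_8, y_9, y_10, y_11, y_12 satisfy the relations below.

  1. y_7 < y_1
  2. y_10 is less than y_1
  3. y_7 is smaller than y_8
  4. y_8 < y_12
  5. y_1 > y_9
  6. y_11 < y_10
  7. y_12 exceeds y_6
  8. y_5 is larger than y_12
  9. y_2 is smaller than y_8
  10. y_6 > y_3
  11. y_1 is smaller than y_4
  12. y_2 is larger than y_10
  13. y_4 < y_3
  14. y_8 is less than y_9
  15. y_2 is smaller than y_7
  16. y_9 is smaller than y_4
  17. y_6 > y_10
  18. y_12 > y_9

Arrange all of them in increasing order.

y_11 < y_10 < y_2 < y_7 < y_8 < y_9 < y_1 < y_4 < y_3 < y_6 < y_12 < y_5

Nothing is placed below y_11, so it is least; from there y_11 < y_10; y_10 < y_2; y_2 < y_7; y_7 < y_8; y_8 < y_9; y_9 < y_1; y_1 < y_4; y_4 < y_3; y_3 < y_6; y_6 < y_12; y_12 < y_5, each given directly.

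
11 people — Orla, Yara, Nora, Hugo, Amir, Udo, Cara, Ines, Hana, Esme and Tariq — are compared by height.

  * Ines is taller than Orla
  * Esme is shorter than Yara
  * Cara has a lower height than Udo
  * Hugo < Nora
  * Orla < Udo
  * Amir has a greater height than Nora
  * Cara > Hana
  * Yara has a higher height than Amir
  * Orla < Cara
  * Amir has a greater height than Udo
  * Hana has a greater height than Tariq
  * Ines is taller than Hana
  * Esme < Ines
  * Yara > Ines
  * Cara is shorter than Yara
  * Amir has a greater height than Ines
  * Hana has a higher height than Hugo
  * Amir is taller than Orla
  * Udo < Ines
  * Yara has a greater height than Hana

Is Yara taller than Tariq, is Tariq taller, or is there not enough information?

Tariq < Hana < Cara < Udo < Ines < Amir < Yara, by transitivity through Hana, Cara, Udo, Ines, Amir.
So Yara is taller.

Yara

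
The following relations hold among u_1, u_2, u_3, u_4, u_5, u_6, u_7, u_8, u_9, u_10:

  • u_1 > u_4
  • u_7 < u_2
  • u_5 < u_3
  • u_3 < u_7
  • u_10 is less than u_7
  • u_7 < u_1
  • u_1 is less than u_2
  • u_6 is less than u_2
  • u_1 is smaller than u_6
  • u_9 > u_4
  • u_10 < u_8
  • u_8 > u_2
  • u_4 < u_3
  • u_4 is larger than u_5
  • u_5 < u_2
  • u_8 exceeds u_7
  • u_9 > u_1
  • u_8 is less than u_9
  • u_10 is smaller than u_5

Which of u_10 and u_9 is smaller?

u_10

The relevant relations are u_10 < u_5; u_5 < u_4; u_4 < u_3; u_3 < u_7; u_7 < u_1; u_1 < u_6; u_6 < u_2; u_2 < u_8; u_8 < u_9.
Together: u_10 < u_5 < u_4 < u_3 < u_7 < u_1 < u_6 < u_2 < u_8 < u_9.
So u_10 < u_9; u_10 is the smaller of the two.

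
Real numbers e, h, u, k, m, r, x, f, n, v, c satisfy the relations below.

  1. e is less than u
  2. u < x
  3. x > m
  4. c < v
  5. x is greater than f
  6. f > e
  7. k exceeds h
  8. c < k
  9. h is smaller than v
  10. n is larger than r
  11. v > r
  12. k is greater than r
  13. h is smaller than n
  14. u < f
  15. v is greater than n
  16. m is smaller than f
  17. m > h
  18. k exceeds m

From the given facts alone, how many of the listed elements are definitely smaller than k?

4

From k the given relations immediately reach h, m, r, c.
No other element is forced below k by the given relations, so the count is 4.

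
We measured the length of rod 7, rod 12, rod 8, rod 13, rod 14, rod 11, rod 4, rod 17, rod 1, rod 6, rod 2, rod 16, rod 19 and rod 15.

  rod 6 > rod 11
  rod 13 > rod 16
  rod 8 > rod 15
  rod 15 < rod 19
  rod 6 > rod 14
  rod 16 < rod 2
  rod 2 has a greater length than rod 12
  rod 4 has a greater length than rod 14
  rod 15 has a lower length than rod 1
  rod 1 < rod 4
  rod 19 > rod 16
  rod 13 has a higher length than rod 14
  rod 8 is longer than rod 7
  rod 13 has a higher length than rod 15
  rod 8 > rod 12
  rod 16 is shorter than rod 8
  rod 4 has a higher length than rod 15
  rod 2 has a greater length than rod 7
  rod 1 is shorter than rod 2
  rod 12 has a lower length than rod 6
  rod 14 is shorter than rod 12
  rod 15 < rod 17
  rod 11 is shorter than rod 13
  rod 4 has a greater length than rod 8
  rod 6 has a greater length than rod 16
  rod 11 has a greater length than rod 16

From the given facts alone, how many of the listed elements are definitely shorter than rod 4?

7

Directly below rod 4: rod 15, rod 14, rod 1, rod 8.
One step further: rod 16, rod 7, rod 12 (7 so far).
No other element is forced below rod 4 by the given relations, so the count is 7.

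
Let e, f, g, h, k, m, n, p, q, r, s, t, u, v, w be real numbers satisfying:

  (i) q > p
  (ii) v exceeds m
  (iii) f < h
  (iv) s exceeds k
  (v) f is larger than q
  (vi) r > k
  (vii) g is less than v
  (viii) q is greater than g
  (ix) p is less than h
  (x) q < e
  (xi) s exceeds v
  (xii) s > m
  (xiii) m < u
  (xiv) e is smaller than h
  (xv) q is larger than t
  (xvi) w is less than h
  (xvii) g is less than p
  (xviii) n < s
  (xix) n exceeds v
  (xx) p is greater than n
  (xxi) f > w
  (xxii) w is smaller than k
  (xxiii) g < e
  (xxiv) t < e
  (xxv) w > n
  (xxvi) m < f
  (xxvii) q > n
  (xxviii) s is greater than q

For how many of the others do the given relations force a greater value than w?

Directly above w: k, f, h.
One step further: s, r (5 so far).
No other element is forced above w by the given relations, so the count is 5.

5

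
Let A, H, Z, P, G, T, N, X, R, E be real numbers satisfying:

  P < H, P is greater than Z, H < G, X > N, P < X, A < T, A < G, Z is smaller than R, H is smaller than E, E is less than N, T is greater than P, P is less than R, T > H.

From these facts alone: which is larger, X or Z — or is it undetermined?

Link the given pairs in sequence: Z < P; P < H; H < E; E < N; N < X.
Together: Z < P < H < E < N < X.
So X is larger.

X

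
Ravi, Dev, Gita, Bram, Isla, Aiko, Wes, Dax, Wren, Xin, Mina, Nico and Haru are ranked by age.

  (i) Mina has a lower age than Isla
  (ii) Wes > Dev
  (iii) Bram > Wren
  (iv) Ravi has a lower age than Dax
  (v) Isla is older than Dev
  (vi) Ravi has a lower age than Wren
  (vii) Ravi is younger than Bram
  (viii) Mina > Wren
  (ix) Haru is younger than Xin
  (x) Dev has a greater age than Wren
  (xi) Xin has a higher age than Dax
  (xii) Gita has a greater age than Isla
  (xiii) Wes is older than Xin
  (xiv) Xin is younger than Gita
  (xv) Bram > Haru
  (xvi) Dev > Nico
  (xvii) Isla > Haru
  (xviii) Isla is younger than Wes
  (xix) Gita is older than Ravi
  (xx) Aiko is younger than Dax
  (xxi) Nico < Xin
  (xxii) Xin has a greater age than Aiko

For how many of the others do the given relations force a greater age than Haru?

Directly above Haru: Xin, Bram, Isla.
One step further: Wes, Gita (5 so far).
Nothing else is reachable above Haru; 5 in all.

5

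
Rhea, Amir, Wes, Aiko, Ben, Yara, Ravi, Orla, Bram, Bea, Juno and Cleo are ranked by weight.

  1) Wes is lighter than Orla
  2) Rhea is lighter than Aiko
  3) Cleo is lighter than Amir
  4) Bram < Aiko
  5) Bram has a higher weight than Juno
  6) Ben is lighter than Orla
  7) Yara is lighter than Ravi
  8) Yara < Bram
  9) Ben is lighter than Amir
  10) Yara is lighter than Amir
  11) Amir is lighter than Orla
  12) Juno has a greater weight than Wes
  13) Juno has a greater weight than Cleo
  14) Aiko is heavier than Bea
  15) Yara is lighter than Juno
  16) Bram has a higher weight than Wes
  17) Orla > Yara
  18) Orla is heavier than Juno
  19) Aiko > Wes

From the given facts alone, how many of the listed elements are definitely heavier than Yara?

6

Directly above Yara: Juno, Bram, Amir, Orla, Ravi.
One step further: Aiko (6 so far).
Nothing else is reachable above Yara; 6 in all.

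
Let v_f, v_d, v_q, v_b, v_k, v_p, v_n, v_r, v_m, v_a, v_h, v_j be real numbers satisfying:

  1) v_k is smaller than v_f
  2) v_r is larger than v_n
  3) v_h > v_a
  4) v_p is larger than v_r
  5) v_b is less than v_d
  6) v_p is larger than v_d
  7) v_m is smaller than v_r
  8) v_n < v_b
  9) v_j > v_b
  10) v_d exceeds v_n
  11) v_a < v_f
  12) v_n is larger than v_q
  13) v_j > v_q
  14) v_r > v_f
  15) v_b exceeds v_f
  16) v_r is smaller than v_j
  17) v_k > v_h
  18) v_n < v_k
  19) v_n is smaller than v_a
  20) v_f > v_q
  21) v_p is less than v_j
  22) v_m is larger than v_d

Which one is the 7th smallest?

v_b

Chaining the given pairs: v_q < v_n < v_a < v_h < v_k < v_f < v_b < v_d < v_m < v_r < v_p < v_j.
The 7th smallest is v_b.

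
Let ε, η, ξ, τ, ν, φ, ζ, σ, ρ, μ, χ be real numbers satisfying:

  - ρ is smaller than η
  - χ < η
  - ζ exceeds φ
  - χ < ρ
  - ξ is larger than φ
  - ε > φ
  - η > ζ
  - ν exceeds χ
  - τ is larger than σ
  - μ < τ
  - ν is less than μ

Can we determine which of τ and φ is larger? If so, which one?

undetermined

Following every chain through φ: above φ we get ζ, ε, η, ξ.
τ is not reached, and no chain runs the other way from τ to φ.
So the given relations leave the order of φ and τ undetermined.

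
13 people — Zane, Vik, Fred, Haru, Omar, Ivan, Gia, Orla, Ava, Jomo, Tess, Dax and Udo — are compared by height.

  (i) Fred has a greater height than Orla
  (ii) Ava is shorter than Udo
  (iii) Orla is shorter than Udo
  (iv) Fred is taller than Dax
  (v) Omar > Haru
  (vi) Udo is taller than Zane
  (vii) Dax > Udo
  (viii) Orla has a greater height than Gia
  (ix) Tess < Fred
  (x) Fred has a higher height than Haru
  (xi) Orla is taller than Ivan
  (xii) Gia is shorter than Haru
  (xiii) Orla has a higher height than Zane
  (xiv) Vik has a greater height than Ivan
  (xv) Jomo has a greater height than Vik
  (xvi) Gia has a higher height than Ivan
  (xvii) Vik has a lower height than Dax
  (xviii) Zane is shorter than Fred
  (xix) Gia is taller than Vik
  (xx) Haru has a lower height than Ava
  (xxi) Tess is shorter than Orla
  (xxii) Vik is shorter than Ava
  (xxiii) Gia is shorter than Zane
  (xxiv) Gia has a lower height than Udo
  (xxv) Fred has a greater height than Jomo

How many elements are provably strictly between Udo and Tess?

The relations place Tess below Udo. An element lies strictly between them when it is forced above Tess and also forced below Udo.
Above Tess: {Orla, Dax, Fred}. Below Udo: {Ivan, Vik, Gia, Haru, Ava, Zane, Orla}.
Intersection: {Orla} — 1.

1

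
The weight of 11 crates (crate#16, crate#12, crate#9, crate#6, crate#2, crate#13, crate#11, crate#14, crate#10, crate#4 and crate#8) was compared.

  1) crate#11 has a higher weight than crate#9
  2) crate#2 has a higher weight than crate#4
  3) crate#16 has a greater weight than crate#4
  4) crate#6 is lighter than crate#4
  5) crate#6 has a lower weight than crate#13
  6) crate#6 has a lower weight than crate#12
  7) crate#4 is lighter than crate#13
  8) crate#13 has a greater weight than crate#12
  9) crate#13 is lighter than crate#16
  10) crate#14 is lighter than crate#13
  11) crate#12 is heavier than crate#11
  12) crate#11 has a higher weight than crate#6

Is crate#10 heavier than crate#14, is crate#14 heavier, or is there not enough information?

Following every chain through crate#10: nothing is chained to crate#10.
crate#14 is not reached, and no chain runs the other way from crate#14 to crate#10.
So the given relations leave the order of crate#10 and crate#14 undetermined.

undetermined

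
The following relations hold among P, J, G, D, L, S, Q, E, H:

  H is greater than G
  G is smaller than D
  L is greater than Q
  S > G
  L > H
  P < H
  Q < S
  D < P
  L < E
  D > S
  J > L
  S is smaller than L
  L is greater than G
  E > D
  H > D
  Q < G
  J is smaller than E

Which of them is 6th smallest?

Chaining the given pairs: Q < G < S < D < P < H < L < J < E.
The 6th smallest is H.

H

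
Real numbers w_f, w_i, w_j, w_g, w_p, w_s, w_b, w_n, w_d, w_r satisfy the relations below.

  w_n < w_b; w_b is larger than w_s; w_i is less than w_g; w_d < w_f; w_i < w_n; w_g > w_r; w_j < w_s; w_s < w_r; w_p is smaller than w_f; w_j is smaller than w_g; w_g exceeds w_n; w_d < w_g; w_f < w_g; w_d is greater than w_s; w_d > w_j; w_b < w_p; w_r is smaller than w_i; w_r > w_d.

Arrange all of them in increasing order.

Nothing is placed below w_j, so it is least; from there w_j < w_s; w_s < w_d; w_d < w_r; w_r < w_i; w_i < w_n; w_n < w_b; w_b < w_p; w_p < w_f; w_f < w_g, each given directly.

w_j < w_s < w_d < w_r < w_i < w_n < w_b < w_p < w_f < w_g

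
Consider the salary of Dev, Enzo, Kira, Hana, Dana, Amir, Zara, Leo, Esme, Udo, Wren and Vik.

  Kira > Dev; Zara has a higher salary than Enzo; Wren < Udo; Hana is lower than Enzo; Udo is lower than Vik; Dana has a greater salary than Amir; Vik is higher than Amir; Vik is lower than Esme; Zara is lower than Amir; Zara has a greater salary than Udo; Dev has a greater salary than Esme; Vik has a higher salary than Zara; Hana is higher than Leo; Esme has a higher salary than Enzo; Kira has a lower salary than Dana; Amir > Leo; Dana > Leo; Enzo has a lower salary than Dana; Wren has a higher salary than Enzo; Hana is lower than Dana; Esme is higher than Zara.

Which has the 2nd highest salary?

The consecutive relations fix a unique order: Leo < Hana < Enzo < Wren < Udo < Zara < Amir < Vik < Esme < Dev < Kira < Dana.
The 2nd largest is Kira.

Kira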